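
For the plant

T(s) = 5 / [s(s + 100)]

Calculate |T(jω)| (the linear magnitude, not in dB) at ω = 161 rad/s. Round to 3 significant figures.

At s = jω = j161:
pole (s+100): 100 + j161 → |·| = √(100²+161²) = √35921 ≈ 189.53, ∠ = arctan(161/100) ≈ 58.15°
pole at origin: |s| = 161, ∠ = 90.00° (in denominator)
|T| = 5 / 30514 ≈ 0.00016386

0.000164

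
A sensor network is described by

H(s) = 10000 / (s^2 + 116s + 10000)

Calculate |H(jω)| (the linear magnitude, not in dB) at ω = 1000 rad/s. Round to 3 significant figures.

At s = jω = j1000:
quadratic: (j1000)² + 116·j1000 + 10000 = -990000 + j116000 → |·| ≈ 9.9677e+05, ∠ ≈ 173.32°
|H| = 10000 / 9.9677e+05 ≈ 0.010032

0.0100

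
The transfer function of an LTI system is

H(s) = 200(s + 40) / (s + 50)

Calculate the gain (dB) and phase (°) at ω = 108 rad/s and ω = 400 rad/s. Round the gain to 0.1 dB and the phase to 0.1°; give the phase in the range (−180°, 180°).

ω = 108: 45.7 dB, 4.5°; ω = 400: 46.0 dB, 1.4°

At s = jω = j108:
zero (s+40): 40 + j108 → |·| = √(40²+108²) = √13264 ≈ 115.17, ∠ = arctan(108/40) ≈ 69.68°
pole (s+50): 50 + j108 → |·| = √(50²+108²) = √14164 ≈ 119.01, ∠ = arctan(108/50) ≈ 65.16°
|H| = 200 · 115.17 / 119.01 ≈ 193.55
Gain = 20 log₁₀(193.55) ≈ 45.74 dB
∠H = 69.68° − 65.16° = 4.52°

At s = jω = j400:
zero (s+40): 40 + j400 → |·| = √(40²+400²) = √161600 ≈ 402, ∠ = arctan(400/40) ≈ 84.29°
pole (s+50): 50 + j400 → |·| = √(50²+400²) = √162500 ≈ 403.11, ∠ = arctan(400/50) ≈ 82.87°
|H| = 200 · 402 / 403.11 ≈ 199.45
Gain = 20 log₁₀(199.45) ≈ 46.00 dB
∠H = 84.29° − 82.87° = 1.42°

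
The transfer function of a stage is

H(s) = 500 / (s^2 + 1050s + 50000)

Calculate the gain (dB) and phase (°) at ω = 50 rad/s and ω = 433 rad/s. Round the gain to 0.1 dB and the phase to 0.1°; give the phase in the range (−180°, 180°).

Substitute s = j50:
Numerator: 500 = 500 + j0
Denominator: (j50)^2 + 1050(j50) + 50000 = 47500 + j52500
|N| = √(500² + 0²) ≈ 500, ∠N ≈ 0.00°
|D| = √(47500² + 52500²) ≈ 70799, ∠D ≈ 47.86°
|H| = 500 / 70799 ≈ 0.0070622
Gain = 20 log₁₀(0.0070622) ≈ -43.02 dB
∠H = 0.00° − 47.86° = -47.86°

Substitute s = j433:
Numerator: 500 = 500 + j0
Denominator: (j433)^2 + 1050(j433) + 50000 = -137489 + j454650
|N| = √(500² + 0²) ≈ 500, ∠N ≈ 0.00°
|D| = √(137489² + 454650²) ≈ 4.7498e+05, ∠D ≈ 106.83°
|H| = 500 / 4.7498e+05 ≈ 0.0010527
Gain = 20 log₁₀(0.0010527) ≈ -59.55 dB
∠H = 0.00° − 106.83° = -106.83°

ω = 50: -43.0 dB, -47.9°; ω = 433: -59.6 dB, -106.8°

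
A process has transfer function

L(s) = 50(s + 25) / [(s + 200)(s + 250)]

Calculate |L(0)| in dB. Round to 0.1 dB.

-32.0 dB

L(0) = 50·25 / (200·250) = 0.025
20 log₁₀(0.025) ≈ -32.04 dB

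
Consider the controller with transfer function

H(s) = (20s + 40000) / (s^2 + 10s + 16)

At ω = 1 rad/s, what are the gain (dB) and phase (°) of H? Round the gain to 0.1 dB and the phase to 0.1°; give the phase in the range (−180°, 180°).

66.9 dB, -33.7°

Substitute s = j1:
Numerator: 20(j1) + 40000 = 40000 + j20
Denominator: (j1)^2 + 10(j1) + 16 = 15 + j10
|N| = √(40000² + 20²) ≈ 40000, ∠N ≈ 0.03°
|D| = √(15² + 10²) ≈ 18.028, ∠D ≈ 33.69°
|H| = 40000 / 18.028 ≈ 2218.8
Gain = 20 log₁₀(2218.8) ≈ 66.92 dB
∠H = 0.03° − 33.69° = -33.66°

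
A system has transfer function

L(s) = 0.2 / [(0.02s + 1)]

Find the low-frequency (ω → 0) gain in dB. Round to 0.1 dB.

L(0) = 0.2 · 1 / 1 = 0.2
20 log₁₀(0.2) ≈ -13.98 dB

-14.0 dB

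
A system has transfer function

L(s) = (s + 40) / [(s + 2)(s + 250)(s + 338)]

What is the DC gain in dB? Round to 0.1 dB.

-72.5 dB

L(0) = 1·40 / (2·250·338) ≈ 0.00023669
20 log₁₀(0.00023669) ≈ -72.52 dB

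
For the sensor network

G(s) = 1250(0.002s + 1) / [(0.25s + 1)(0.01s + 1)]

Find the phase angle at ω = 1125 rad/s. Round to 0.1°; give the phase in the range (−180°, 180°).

At ω = 1125 rad/s:
zero (1 + j1125·0.002) = 1 + j2.25 → |·| ≈ 2.4622, ∠ ≈ 66.04°
pole (1 + j1125·0.25) = 1 + j281.25 → |·| ≈ 281.25, ∠ ≈ 89.80°
pole (1 + j1125·0.01) = 1 + j11.25 → |·| ≈ 11.294, ∠ ≈ 84.92°
∠G = (66.04°) − (89.80° + 84.92°) = -108.68°

-108.7°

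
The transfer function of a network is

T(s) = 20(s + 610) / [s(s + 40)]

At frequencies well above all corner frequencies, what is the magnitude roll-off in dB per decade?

Each pole contributes −20 dB/decade at high frequency; each zero contributes +20 dB/decade.
Net: 1 zero(s) − 2 pole(s) → -20 dB/decade.

-20 dB/decade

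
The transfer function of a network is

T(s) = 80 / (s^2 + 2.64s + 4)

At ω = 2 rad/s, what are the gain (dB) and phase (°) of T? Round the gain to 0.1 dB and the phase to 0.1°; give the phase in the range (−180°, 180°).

23.6 dB, -90.0°

At s = jω = j2:
quadratic: (j2)² + 2.64·j2 + 4 = 0 + j5.28 → |·| ≈ 5.28, ∠ ≈ 90.00°
|T| = 80 / 5.28 ≈ 15.152
Gain = 20 log₁₀(15.152) ≈ 23.61 dB
∠T = 0.00° − 90.00° = -90.00°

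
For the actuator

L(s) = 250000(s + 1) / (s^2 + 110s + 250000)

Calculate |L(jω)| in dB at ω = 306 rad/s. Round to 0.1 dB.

At s = jω = j306:
zero (s+1): 1 + j306 → |·| = √(1²+306²) = √93637 ≈ 306, ∠ = arctan(306/1) ≈ 89.81°
quadratic: (j306)² + 110·j306 + 250000 = 156364 + j33660 → |·| ≈ 1.5995e+05, ∠ ≈ 12.15°
|L| = 250000 · 306 / 1.5995e+05 ≈ 478.27
Gain = 20 log₁₀(478.27) ≈ 53.59 dB

53.6 dB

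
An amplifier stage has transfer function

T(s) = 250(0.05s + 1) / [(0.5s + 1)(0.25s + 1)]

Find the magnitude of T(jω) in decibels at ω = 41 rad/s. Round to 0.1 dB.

At ω = 41 rad/s:
zero (1 + j41·0.05) = 1 + j2.05 → |·| ≈ 2.2809, ∠ ≈ 64.00°
pole (1 + j41·0.5) = 1 + j20.5 → |·| ≈ 20.524, ∠ ≈ 87.21°
pole (1 + j41·0.25) = 1 + j10.25 → |·| ≈ 10.299, ∠ ≈ 84.43°
|T| = 250 · 2.2809 / (20.524 · 10.299) ≈ 2.6977
Gain = 20 log₁₀(2.6977) ≈ 8.62 dB

8.6 dB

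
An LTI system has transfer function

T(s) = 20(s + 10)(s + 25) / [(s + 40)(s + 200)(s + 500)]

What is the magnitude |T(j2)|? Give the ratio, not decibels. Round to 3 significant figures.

At s = jω = j2:
zero (s+10): 10 + j2 → |·| = √(10²+2²) = √104 ≈ 10.198, ∠ = arctan(2/10) ≈ 11.31°
zero (s+25): 25 + j2 → |·| = √(25²+2²) = √629 ≈ 25.08, ∠ = arctan(2/25) ≈ 4.57°
pole (s+40): 40 + j2 → |·| = √(40²+2²) = √1604 ≈ 40.05, ∠ = arctan(2/40) ≈ 2.86°
pole (s+200): 200 + j2 → |·| = √(200²+2²) = √40004 ≈ 200.01, ∠ = arctan(2/200) ≈ 0.57°
pole (s+500): 500 + j2 → |·| = √(500²+2²) = √250004 ≈ 500, ∠ = arctan(2/500) ≈ 0.23°
|T| = 20 · 255.77 / 4.0052e+06 ≈ 0.0012772

0.00128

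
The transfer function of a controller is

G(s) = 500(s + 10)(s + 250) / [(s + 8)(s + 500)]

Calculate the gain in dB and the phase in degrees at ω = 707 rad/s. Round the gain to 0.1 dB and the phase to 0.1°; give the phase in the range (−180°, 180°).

At s = jω = j707:
zero (s+10): 10 + j707 → |·| = √(10²+707²) = √499949 ≈ 707.07, ∠ = arctan(707/10) ≈ 89.19°
zero (s+250): 250 + j707 → |·| = √(250²+707²) = √562349 ≈ 749.9, ∠ = arctan(707/250) ≈ 70.53°
pole (s+8): 8 + j707 → |·| = √(8²+707²) = √499913 ≈ 707.05, ∠ = arctan(707/8) ≈ 89.35°
pole (s+500): 500 + j707 → |·| = √(500²+707²) = √749849 ≈ 865.94, ∠ = arctan(707/500) ≈ 54.73°
|G| = 500 · 5.3023e+05 / 6.1226e+05 ≈ 433.01
Gain = 20 log₁₀(433.01) ≈ 52.73 dB
∠G = 159.72° − 144.08° = 15.64°

52.7 dB, 15.6°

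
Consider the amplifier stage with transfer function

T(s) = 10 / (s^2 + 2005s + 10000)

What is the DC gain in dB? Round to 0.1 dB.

-60.0 dB

T(0) = 10 / 10000 = 0.001
20 log₁₀(0.001) ≈ -60.00 dB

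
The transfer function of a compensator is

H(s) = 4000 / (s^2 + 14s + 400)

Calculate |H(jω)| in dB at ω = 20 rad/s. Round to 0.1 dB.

23.1 dB

At s = jω = j20:
quadratic: (j20)² + 14·j20 + 400 = 0 + j280 → |·| ≈ 280, ∠ ≈ 90.00°
|H| = 4000 / 280 ≈ 14.286
Gain = 20 log₁₀(14.286) ≈ 23.10 dB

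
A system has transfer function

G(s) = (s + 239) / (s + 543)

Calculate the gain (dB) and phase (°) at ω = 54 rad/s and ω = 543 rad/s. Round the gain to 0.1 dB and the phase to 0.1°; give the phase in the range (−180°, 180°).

ω = 54: -7.0 dB, 7.1°; ω = 543: -2.2 dB, 21.2°

Substitute s = j54:
Numerator: (j54) + 239 = 239 + j54
Denominator: (j54) + 543 = 543 + j54
|N| = √(239² + 54²) ≈ 245.02, ∠N ≈ 12.73°
|D| = √(543² + 54²) ≈ 545.68, ∠D ≈ 5.68°
|G| = 245.02 / 545.68 ≈ 0.44902
Gain = 20 log₁₀(0.44902) ≈ -6.95 dB
∠G = 12.73° − 5.68° = 7.05°

Substitute s = j543:
Numerator: (j543) + 239 = 239 + j543
Denominator: (j543) + 543 = 543 + j543
|N| = √(239² + 543²) ≈ 593.27, ∠N ≈ 66.24°
|D| = √(543² + 543²) ≈ 767.92, ∠D ≈ 45.00°
|G| = 593.27 / 767.92 ≈ 0.77257
Gain = 20 log₁₀(0.77257) ≈ -2.24 dB
∠G = 66.24° − 45.00° = 21.24°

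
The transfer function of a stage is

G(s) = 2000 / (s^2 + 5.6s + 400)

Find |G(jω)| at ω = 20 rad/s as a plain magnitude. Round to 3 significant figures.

At s = jω = j20:
quadratic: (j20)² + 5.6·j20 + 400 = 0 + j112 → |·| ≈ 112, ∠ ≈ 90.00°
|G| = 2000 / 112 ≈ 17.857

17.9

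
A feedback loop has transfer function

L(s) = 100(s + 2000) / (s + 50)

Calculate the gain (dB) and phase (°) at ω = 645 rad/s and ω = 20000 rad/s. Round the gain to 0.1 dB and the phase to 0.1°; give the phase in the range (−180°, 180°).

At s = jω = j645:
zero (s+2000): 2000 + j645 → |·| = √(2000²+645²) = √4416025 ≈ 2101.4, ∠ = arctan(645/2000) ≈ 17.87°
pole (s+50): 50 + j645 → |·| = √(50²+645²) = √418525 ≈ 646.94, ∠ = arctan(645/50) ≈ 85.57°
|L| = 100 · 2101.4 / 646.94 ≈ 324.82
Gain = 20 log₁₀(324.82) ≈ 50.23 dB
∠L = 17.87° − 85.57° = -67.70°

At s = jω = j20000:
zero (s+2000): 2000 + j20000 → |·| = √(2000²+20000²) = √404000000 ≈ 20100, ∠ = arctan(20000/2000) ≈ 84.29°
pole (s+50): 50 + j20000 → |·| = √(50²+20000²) = √400002500 ≈ 20000, ∠ = arctan(20000/50) ≈ 89.86°
|L| = 100 · 20100 / 20000 ≈ 100.5
Gain = 20 log₁₀(100.5) ≈ 40.04 dB
∠L = 84.29° − 89.86° = -5.57°

ω = 645: 50.2 dB, -67.7°; ω = 20000: 40.0 dB, -5.6°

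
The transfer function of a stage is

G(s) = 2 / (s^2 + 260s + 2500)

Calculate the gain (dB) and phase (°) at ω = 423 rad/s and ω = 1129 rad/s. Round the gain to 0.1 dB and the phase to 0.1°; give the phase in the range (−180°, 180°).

ω = 423: -100.3 dB, -148.1°; ω = 1129: -116.3 dB, -167.0°

Substitute s = j423:
Numerator: 2 = 2 + j0
Denominator: (j423)^2 + 260(j423) + 2500 = -176429 + j109980
|N| = √(2² + 0²) ≈ 2, ∠N ≈ 0.00°
|D| = √(176429² + 109980²) ≈ 2.079e+05, ∠D ≈ 148.06°
|G| = 2 / 2.079e+05 ≈ 9.62e-06
Gain = 20 log₁₀(9.62e-06) ≈ -100.34 dB
∠G = 0.00° − 148.06° = -148.06°

Substitute s = j1129:
Numerator: 2 = 2 + j0
Denominator: (j1129)^2 + 260(j1129) + 2500 = -1272141 + j293540
|N| = √(2² + 0²) ≈ 2, ∠N ≈ 0.00°
|D| = √(1272141² + 293540²) ≈ 1.3056e+06, ∠D ≈ 167.01°
|G| = 2 / 1.3056e+06 ≈ 1.5319e-06
Gain = 20 log₁₀(1.5319e-06) ≈ -116.30 dB
∠G = 0.00° − 167.01° = -167.01°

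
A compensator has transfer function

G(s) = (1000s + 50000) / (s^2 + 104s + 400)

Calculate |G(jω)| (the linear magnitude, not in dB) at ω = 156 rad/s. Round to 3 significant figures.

Substitute s = j156:
Numerator: 1000(j156) + 50000 = 50000 + j156000
Denominator: (j156)^2 + 104(j156) + 400 = -23936 + j16224
|N| = √(50000² + 156000²) ≈ 1.6382e+05, ∠N ≈ 72.23°
|D| = √(23936² + 16224²) ≈ 28916, ∠D ≈ 145.87°
|G| = 1.6382e+05 / 28916 ≈ 5.6654

5.67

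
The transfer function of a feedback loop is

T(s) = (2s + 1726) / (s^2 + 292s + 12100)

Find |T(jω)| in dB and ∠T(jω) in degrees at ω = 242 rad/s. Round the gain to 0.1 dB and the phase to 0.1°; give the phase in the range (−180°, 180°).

-33.5 dB, -107.7°

Substitute s = j242:
Numerator: 2(j242) + 1726 = 1726 + j484
Denominator: (j242)^2 + 292(j242) + 12100 = -46464 + j70664
|N| = √(1726² + 484²) ≈ 1792.6, ∠N ≈ 15.66°
|D| = √(46464² + 70664²) ≈ 84571, ∠D ≈ 123.33°
|T| = 1792.6 / 84571 ≈ 0.021196
Gain = 20 log₁₀(0.021196) ≈ -33.47 dB
∠T = 15.66° − 123.33° = -107.67°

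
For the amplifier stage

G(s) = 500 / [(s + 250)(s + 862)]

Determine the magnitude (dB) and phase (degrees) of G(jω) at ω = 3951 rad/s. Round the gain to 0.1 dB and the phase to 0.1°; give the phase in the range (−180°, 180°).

-90.1 dB, -164.1°

At s = jω = j3951:
pole (s+250): 250 + j3951 → |·| = √(250²+3951²) = √15672901 ≈ 3958.9, ∠ = arctan(3951/250) ≈ 86.38°
pole (s+862): 862 + j3951 → |·| = √(862²+3951²) = √16353445 ≈ 4043.9, ∠ = arctan(3951/862) ≈ 77.69°
|G| = 500 / 1.6009e+07 ≈ 3.1232e-05
Gain = 20 log₁₀(3.1232e-05) ≈ -90.11 dB
∠G = 0.00° − 164.07° = -164.07°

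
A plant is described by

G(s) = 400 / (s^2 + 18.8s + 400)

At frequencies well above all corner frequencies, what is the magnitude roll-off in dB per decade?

Each pole contributes −20 dB/decade at high frequency; each zero contributes +20 dB/decade.
Net: 0 zero(s) − 2 pole(s) → -40 dB/decade.

-40 dB/decade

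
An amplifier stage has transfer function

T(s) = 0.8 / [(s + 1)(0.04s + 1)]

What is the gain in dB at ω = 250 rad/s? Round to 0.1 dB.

At ω = 250 rad/s:
pole (1 + j250·1) = 1 + j250 → |·| ≈ 250, ∠ ≈ 89.77°
pole (1 + j250·0.04) = 1 + j10 → |·| ≈ 10.05, ∠ ≈ 84.29°
|T| = 0.8 · 1 / (250 · 10.05) ≈ 0.00031841
Gain = 20 log₁₀(0.00031841) ≈ -69.94 dB

-69.9 dB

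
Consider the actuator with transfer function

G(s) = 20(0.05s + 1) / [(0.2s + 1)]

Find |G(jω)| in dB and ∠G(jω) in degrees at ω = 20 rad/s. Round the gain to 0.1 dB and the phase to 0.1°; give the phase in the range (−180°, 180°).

16.7 dB, -31.0°

At ω = 20 rad/s:
zero (1 + j20·0.05) = 1 + j1 → |·| ≈ 1.4142, ∠ ≈ 45.00°
pole (1 + j20·0.2) = 1 + j4 → |·| ≈ 4.1231, ∠ ≈ 75.96°
|G| = 20 · 1.4142 / (4.1231) ≈ 6.8599
Gain = 20 log₁₀(6.8599) ≈ 16.73 dB
∠G = (45.00°) − (75.96°) = -30.96°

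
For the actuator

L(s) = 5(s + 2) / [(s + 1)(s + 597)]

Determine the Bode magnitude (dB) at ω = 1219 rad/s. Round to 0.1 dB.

-48.7 dB

At s = jω = j1219:
zero (s+2): 2 + j1219 → |·| = √(2²+1219²) = √1485965 ≈ 1219, ∠ = arctan(1219/2) ≈ 89.91°
pole (s+1): 1 + j1219 → |·| = √(1²+1219²) = √1485962 ≈ 1219, ∠ = arctan(1219/1) ≈ 89.95°
pole (s+597): 597 + j1219 → |·| = √(597²+1219²) = √1842370 ≈ 1357.3, ∠ = arctan(1219/597) ≈ 63.91°
|L| = 5 · 1219 / 1.6545e+06 ≈ 0.0036839
Gain = 20 log₁₀(0.0036839) ≈ -48.67 dB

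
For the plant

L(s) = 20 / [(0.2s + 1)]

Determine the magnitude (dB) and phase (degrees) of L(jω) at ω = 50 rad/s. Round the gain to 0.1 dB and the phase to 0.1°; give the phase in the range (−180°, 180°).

At ω = 50 rad/s:
pole (1 + j50·0.2) = 1 + j10 → |·| ≈ 10.05, ∠ ≈ 84.29°
|L| = 20 · 1 / (10.05) ≈ 1.99
Gain = 20 log₁₀(1.99) ≈ 5.98 dB
∠L = (0°) − (84.29°) = -84.29°

6.0 dB, -84.3°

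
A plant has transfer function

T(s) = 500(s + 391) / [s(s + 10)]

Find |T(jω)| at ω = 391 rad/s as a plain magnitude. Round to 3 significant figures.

At s = jω = j391:
zero (s+391): 391 + j391 → |·| = √(391²+391²) = √305762 ≈ 552.96, ∠ = arctan(391/391) ≈ 45.00°
pole (s+10): 10 + j391 → |·| = √(10²+391²) = √152981 ≈ 391.13, ∠ = arctan(391/10) ≈ 88.53°
pole at origin: |s| = 391, ∠ = 90.00° (in denominator)
|T| = 500 · 552.96 / 1.5293e+05 ≈ 1.8079

1.81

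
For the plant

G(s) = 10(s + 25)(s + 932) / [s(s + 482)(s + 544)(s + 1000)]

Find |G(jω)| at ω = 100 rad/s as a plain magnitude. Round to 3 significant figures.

At s = jω = j100:
zero (s+25): 25 + j100 → |·| = √(25²+100²) = √10625 ≈ 103.08, ∠ = arctan(100/25) ≈ 75.96°
zero (s+932): 932 + j100 → |·| = √(932²+100²) = √878624 ≈ 937.35, ∠ = arctan(100/932) ≈ 6.12°
pole (s+482): 482 + j100 → |·| = √(482²+100²) = √242324 ≈ 492.26, ∠ = arctan(100/482) ≈ 11.72°
pole (s+544): 544 + j100 → |·| = √(544²+100²) = √305936 ≈ 553.11, ∠ = arctan(100/544) ≈ 10.42°
pole (s+1000): 1000 + j100 → |·| = √(1000²+100²) = √1010000 ≈ 1005, ∠ = arctan(100/1000) ≈ 5.71°
pole at origin: |s| = 100, ∠ = 90.00° (in denominator)
|G| = 10 · 96622 / 2.7364e+10 ≈ 3.531e-05

3.53e-05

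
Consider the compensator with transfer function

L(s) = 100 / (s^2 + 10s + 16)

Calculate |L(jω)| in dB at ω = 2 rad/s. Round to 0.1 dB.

Substitute s = j2:
Numerator: 100 = 100 + j0
Denominator: (j2)^2 + 10(j2) + 16 = 12 + j20
|N| = √(100² + 0²) ≈ 100, ∠N ≈ 0.00°
|D| = √(12² + 20²) ≈ 23.324, ∠D ≈ 59.04°
|L| = 100 / 23.324 ≈ 4.2874
Gain = 20 log₁₀(4.2874) ≈ 12.64 dB

12.6 dB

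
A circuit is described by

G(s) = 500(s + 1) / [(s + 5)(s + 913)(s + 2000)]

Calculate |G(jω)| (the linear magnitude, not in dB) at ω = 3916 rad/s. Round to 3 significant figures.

At s = jω = j3916:
zero (s+1): 1 + j3916 → |·| = √(1²+3916²) = √15335057 ≈ 3916, ∠ = arctan(3916/1) ≈ 89.99°
pole (s+5): 5 + j3916 → |·| = √(5²+3916²) = √15335081 ≈ 3916, ∠ = arctan(3916/5) ≈ 89.93°
pole (s+913): 913 + j3916 → |·| = √(913²+3916²) = √16168625 ≈ 4021, ∠ = arctan(3916/913) ≈ 76.88°
pole (s+2000): 2000 + j3916 → |·| = √(2000²+3916²) = √19335056 ≈ 4397.2, ∠ = arctan(3916/2000) ≈ 62.95°
|G| = 500 · 3916 / 6.9239e+10 ≈ 2.8279e-05

2.83e-05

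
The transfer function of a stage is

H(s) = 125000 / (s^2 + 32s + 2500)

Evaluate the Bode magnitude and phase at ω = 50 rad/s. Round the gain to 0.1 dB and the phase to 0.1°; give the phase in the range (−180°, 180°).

37.9 dB, -90.0°

At s = jω = j50:
quadratic: (j50)² + 32·j50 + 2500 = 0 + j1600 → |·| ≈ 1600, ∠ ≈ 90.00°
|H| = 125000 / 1600 ≈ 78.125
Gain = 20 log₁₀(78.125) ≈ 37.86 dB
∠H = 0.00° − 90.00° = -90.00°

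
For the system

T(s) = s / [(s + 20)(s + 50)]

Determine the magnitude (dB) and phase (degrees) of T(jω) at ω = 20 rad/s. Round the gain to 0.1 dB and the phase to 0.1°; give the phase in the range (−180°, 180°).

At s = jω = j20:
zero at origin: s = j20 → |·| = 20, ∠ = 90.00°
pole (s+20): 20 + j20 → |·| = √(20²+20²) = √800 ≈ 28.284, ∠ = arctan(20/20) ≈ 45.00°
pole (s+50): 50 + j20 → |·| = √(50²+20²) = √2900 ≈ 53.852, ∠ = arctan(20/50) ≈ 21.80°
|T| = 1 · 20 / 1523.1 ≈ 0.013131
Gain = 20 log₁₀(0.013131) ≈ -37.63 dB
∠T = 90.00° − 66.80° = 23.20°

-37.6 dB, 23.2°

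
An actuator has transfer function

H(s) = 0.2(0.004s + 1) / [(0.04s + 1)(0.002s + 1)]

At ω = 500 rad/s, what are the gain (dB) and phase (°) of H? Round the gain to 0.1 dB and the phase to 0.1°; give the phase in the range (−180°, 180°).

At ω = 500 rad/s:
zero (1 + j500·0.004) = 1 + j2 → |·| ≈ 2.2361, ∠ ≈ 63.43°
pole (1 + j500·0.04) = 1 + j20 → |·| ≈ 20.025, ∠ ≈ 87.14°
pole (1 + j500·0.002) = 1 + j1 → |·| ≈ 1.4142, ∠ ≈ 45.00°
|H| = 0.2 · 2.2361 / (20.025 · 1.4142) ≈ 0.015792
Gain = 20 log₁₀(0.015792) ≈ -36.03 dB
∠H = (63.43°) − (87.14° + 45.00°) = -68.71°

-36.0 dB, -68.7°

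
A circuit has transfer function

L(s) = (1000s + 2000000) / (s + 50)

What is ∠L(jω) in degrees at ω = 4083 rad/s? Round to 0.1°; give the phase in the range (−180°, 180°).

-25.4°

Substitute s = j4083:
Numerator: 1000(j4083) + 2000000 = 2000000 + j4083000
Denominator: (j4083) + 50 = 50 + j4083
|N| = √(2000000² + 4083000²) ≈ 4.5465e+06, ∠N ≈ 63.90°
|D| = √(50² + 4083²) ≈ 4083.3, ∠D ≈ 89.30°
∠L = 63.90° − 89.30° = -25.40°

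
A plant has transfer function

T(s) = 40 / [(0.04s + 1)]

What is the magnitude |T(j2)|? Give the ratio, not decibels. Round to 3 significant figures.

At ω = 2 rad/s:
pole (1 + j2·0.04) = 1 + j0.08 → |·| ≈ 1.0032, ∠ ≈ 4.57°
|T| = 40 · 1 / (1.0032) ≈ 39.872

39.9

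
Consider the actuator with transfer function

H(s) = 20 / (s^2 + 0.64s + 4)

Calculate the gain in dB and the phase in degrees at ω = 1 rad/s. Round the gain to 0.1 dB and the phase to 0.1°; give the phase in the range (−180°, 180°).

At s = jω = j1:
quadratic: (j1)² + 0.64·j1 + 4 = 3 + j0.64 → |·| ≈ 3.0675, ∠ ≈ 12.04°
|H| = 20 / 3.0675 ≈ 6.52
Gain = 20 log₁₀(6.52) ≈ 16.28 dB
∠H = 0.00° − 12.04° = -12.04°

16.3 dB, -12.0°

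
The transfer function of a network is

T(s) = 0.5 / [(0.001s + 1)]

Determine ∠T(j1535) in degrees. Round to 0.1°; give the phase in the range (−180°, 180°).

-56.9°

At ω = 1535 rad/s:
pole (1 + j1535·0.001) = 1 + j1.535 → |·| ≈ 1.832, ∠ ≈ 56.92°
∠T = (0°) − (56.92°) = -56.92°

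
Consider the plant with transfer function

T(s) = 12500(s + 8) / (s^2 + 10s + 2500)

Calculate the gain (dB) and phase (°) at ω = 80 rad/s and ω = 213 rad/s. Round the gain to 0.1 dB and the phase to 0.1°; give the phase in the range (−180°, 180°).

ω = 80: 48.0 dB, -84.1°; ω = 213: 35.9 dB, -89.3°

At s = jω = j80:
zero (s+8): 8 + j80 → |·| = √(8²+80²) = √6464 ≈ 80.399, ∠ = arctan(80/8) ≈ 84.29°
quadratic: (j80)² + 10·j80 + 2500 = -3900 + j800 → |·| ≈ 3981.2, ∠ ≈ 168.41°
|T| = 12500 · 80.399 / 3981.2 ≈ 252.43
Gain = 20 log₁₀(252.43) ≈ 48.04 dB
∠T = 84.29° − 168.41° = -84.12°

At s = jω = j213:
zero (s+8): 8 + j213 → |·| = √(8²+213²) = √45433 ≈ 213.15, ∠ = arctan(213/8) ≈ 87.85°
quadratic: (j213)² + 10·j213 + 2500 = -42869 + j2130 → |·| ≈ 42922, ∠ ≈ 177.16°
|T| = 12500 · 213.15 / 42922 ≈ 62.075
Gain = 20 log₁₀(62.075) ≈ 35.86 dB
∠T = 87.85° − 177.16° = -89.31°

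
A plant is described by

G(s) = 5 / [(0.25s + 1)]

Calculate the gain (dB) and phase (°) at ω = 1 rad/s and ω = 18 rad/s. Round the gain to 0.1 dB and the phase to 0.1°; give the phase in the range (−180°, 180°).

At ω = 1 rad/s:
pole (1 + j1·0.25) = 1 + j0.25 → |·| ≈ 1.0308, ∠ ≈ 14.04°
|G| = 5 · 1 / (1.0308) ≈ 4.8506
Gain = 20 log₁₀(4.8506) ≈ 13.72 dB
∠G = (0°) − (14.04°) = -14.04°

At ω = 18 rad/s:
pole (1 + j18·0.25) = 1 + j4.5 → |·| ≈ 4.6098, ∠ ≈ 77.47°
|G| = 5 · 1 / (4.6098) ≈ 1.0846
Gain = 20 log₁₀(1.0846) ≈ 0.71 dB
∠G = (0°) − (77.47°) = -77.47°

ω = 1: 13.7 dB, -14.0°; ω = 18: 0.7 dB, -77.5°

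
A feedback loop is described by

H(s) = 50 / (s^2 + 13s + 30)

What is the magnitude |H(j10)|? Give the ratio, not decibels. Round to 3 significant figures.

0.339

Substitute s = j10:
Numerator: 50 = 50 + j0
Denominator: (j10)^2 + 13(j10) + 30 = -70 + j130
|N| = √(50² + 0²) ≈ 50, ∠N ≈ 0.00°
|D| = √(70² + 130²) ≈ 147.65, ∠D ≈ 118.30°
|H| = 50 / 147.65 ≈ 0.33864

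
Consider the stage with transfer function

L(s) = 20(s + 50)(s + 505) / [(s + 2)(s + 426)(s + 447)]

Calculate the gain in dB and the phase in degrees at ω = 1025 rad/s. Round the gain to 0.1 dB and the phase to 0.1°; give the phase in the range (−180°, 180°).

At s = jω = j1025:
zero (s+50): 50 + j1025 → |·| = √(50²+1025²) = √1053125 ≈ 1026.2, ∠ = arctan(1025/50) ≈ 87.21°
zero (s+505): 505 + j1025 → |·| = √(505²+1025²) = √1305650 ≈ 1142.7, ∠ = arctan(1025/505) ≈ 63.77°
pole (s+2): 2 + j1025 → |·| = √(2²+1025²) = √1050629 ≈ 1025, ∠ = arctan(1025/2) ≈ 89.89°
pole (s+426): 426 + j1025 → |·| = √(426²+1025²) = √1232101 ≈ 1110, ∠ = arctan(1025/426) ≈ 67.43°
pole (s+447): 447 + j1025 → |·| = √(447²+1025²) = √1250434 ≈ 1118.2, ∠ = arctan(1025/447) ≈ 66.44°
|L| = 20 · 1.1726e+06 / 1.2722e+09 ≈ 0.018434
Gain = 20 log₁₀(0.018434) ≈ -34.69 dB
∠L = 150.98° − 223.76° = -72.78°

-34.7 dB, -72.8°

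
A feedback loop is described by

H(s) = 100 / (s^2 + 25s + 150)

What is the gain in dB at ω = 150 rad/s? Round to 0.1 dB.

-47.1 dB

Substitute s = j150:
Numerator: 100 = 100 + j0
Denominator: (j150)^2 + 25(j150) + 150 = -22350 + j3750
|N| = √(100² + 0²) ≈ 100, ∠N ≈ 0.00°
|D| = √(22350² + 3750²) ≈ 22662, ∠D ≈ 170.48°
|H| = 100 / 22662 ≈ 0.0044127
Gain = 20 log₁₀(0.0044127) ≈ -47.11 dB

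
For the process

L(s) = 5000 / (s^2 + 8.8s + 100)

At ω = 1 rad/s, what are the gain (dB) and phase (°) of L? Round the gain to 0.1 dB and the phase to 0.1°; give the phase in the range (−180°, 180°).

34.0 dB, -5.1°

At s = jω = j1:
quadratic: (j1)² + 8.8·j1 + 100 = 99 + j8.8 → |·| ≈ 99.39, ∠ ≈ 5.08°
|L| = 5000 / 99.39 ≈ 50.307
Gain = 20 log₁₀(50.307) ≈ 34.03 dB
∠L = 0.00° − 5.08° = -5.08°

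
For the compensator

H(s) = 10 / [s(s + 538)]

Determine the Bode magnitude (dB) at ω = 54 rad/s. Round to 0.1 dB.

-69.3 dB

At s = jω = j54:
pole (s+538): 538 + j54 → |·| = √(538²+54²) = √292360 ≈ 540.7, ∠ = arctan(54/538) ≈ 5.73°
pole at origin: |s| = 54, ∠ = 90.00° (in denominator)
|H| = 10 / 29198 ≈ 0.00034249
Gain = 20 log₁₀(0.00034249) ≈ -69.31 dB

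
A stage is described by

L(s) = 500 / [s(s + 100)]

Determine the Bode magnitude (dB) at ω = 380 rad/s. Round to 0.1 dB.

-49.5 dB

At s = jω = j380:
pole (s+100): 100 + j380 → |·| = √(100²+380²) = √154400 ≈ 392.94, ∠ = arctan(380/100) ≈ 75.26°
pole at origin: |s| = 380, ∠ = 90.00° (in denominator)
|L| = 500 / 1.4932e+05 ≈ 0.0033485
Gain = 20 log₁₀(0.0033485) ≈ -49.50 dB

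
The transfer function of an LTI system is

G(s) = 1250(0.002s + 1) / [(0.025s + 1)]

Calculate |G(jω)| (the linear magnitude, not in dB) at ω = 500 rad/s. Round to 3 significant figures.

At ω = 500 rad/s:
zero (1 + j500·0.002) = 1 + j1 → |·| ≈ 1.4142, ∠ ≈ 45.00°
pole (1 + j500·0.025) = 1 + j12.5 → |·| ≈ 12.54, ∠ ≈ 85.43°
|G| = 1250 · 1.4142 / (12.54) ≈ 140.97

141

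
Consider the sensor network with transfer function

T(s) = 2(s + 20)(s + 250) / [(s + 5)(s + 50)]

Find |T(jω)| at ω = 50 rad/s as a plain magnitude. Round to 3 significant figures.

7.73

At s = jω = j50:
zero (s+20): 20 + j50 → |·| = √(20²+50²) = √2900 ≈ 53.852, ∠ = arctan(50/20) ≈ 68.20°
zero (s+250): 250 + j50 → |·| = √(250²+50²) = √65000 ≈ 254.95, ∠ = arctan(50/250) ≈ 11.31°
pole (s+5): 5 + j50 → |·| = √(5²+50²) = √2525 ≈ 50.249, ∠ = arctan(50/5) ≈ 84.29°
pole (s+50): 50 + j50 → |·| = √(50²+50²) = √5000 ≈ 70.711, ∠ = arctan(50/50) ≈ 45.00°
|T| = 2 · 13730 / 3553.2 ≈ 7.7282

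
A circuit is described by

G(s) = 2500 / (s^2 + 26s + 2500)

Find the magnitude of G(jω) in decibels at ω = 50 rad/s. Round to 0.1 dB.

5.7 dB

At s = jω = j50:
quadratic: (j50)² + 26·j50 + 2500 = 0 + j1300 → |·| ≈ 1300, ∠ ≈ 90.00°
|G| = 2500 / 1300 ≈ 1.9231
Gain = 20 log₁₀(1.9231) ≈ 5.68 dB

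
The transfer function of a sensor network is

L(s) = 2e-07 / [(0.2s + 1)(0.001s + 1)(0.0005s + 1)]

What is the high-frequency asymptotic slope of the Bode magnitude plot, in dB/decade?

-60 dB/decade

Each pole contributes −20 dB/decade at high frequency; each zero contributes +20 dB/decade.
Net: 0 zero(s) − 3 pole(s) → -60 dB/decade.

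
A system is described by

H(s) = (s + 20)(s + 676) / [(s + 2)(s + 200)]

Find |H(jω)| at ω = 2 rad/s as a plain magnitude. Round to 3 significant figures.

At s = jω = j2:
zero (s+20): 20 + j2 → |·| = √(20²+2²) = √404 ≈ 20.1, ∠ = arctan(2/20) ≈ 5.71°
zero (s+676): 676 + j2 → |·| = √(676²+2²) = √456980 ≈ 676, ∠ = arctan(2/676) ≈ 0.17°
pole (s+2): 2 + j2 → |·| = √(2²+2²) = √8 ≈ 2.8284, ∠ = arctan(2/2) ≈ 45.00°
pole (s+200): 200 + j2 → |·| = √(200²+2²) = √40004 ≈ 200.01, ∠ = arctan(2/200) ≈ 0.57°
|H| = 1 · 13588 / 565.71 ≈ 24.019

24.0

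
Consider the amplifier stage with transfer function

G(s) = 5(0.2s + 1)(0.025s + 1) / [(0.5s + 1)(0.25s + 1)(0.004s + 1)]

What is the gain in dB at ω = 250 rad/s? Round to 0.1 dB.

-16.9 dB

At ω = 250 rad/s:
zero (1 + j250·0.2) = 1 + j50 → |·| ≈ 50.01, ∠ ≈ 88.85°
zero (1 + j250·0.025) = 1 + j6.25 → |·| ≈ 6.3295, ∠ ≈ 80.91°
pole (1 + j250·0.5) = 1 + j125 → |·| ≈ 125, ∠ ≈ 89.54°
pole (1 + j250·0.25) = 1 + j62.5 → |·| ≈ 62.508, ∠ ≈ 89.08°
pole (1 + j250·0.004) = 1 + j1 → |·| ≈ 1.4142, ∠ ≈ 45.00°
|G| = 5 · 50.01 · 6.3295 / (125 · 62.508 · 1.4142) ≈ 0.14323
Gain = 20 log₁₀(0.14323) ≈ -16.88 dB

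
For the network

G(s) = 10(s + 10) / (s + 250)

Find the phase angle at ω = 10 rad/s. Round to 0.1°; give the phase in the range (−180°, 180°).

At s = jω = j10:
zero (s+10): 10 + j10 → |·| = √(10²+10²) = √200 ≈ 14.142, ∠ = arctan(10/10) ≈ 45.00°
pole (s+250): 250 + j10 → |·| = √(250²+10²) = √62600 ≈ 250.2, ∠ = arctan(10/250) ≈ 2.29°
∠G = 45.00° − 2.29° = 42.71°

42.7°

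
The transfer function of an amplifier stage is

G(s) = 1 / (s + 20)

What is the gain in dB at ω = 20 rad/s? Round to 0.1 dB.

At s = jω = j20:
pole (s+20): 20 + j20 → |·| = √(20²+20²) = √800 ≈ 28.284, ∠ = arctan(20/20) ≈ 45.00°
|G| = 1 / 28.284 ≈ 0.035356
Gain = 20 log₁₀(0.035356) ≈ -29.03 dB

-29.0 dB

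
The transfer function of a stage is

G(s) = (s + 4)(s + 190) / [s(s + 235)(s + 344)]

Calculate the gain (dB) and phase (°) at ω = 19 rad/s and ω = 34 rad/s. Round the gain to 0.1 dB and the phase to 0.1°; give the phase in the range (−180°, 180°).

ω = 19: -52.4 dB, -14.0°; ω = 34: -52.5 dB, -10.4°

At s = jω = j19:
zero (s+4): 4 + j19 → |·| = √(4²+19²) = √377 ≈ 19.416, ∠ = arctan(19/4) ≈ 78.11°
zero (s+190): 190 + j19 → |·| = √(190²+19²) = √36461 ≈ 190.95, ∠ = arctan(19/190) ≈ 5.71°
pole (s+235): 235 + j19 → |·| = √(235²+19²) = √55586 ≈ 235.77, ∠ = arctan(19/235) ≈ 4.62°
pole (s+344): 344 + j19 → |·| = √(344²+19²) = √118697 ≈ 344.52, ∠ = arctan(19/344) ≈ 3.16°
pole at origin: |s| = 19, ∠ = 90.00° (in denominator)
|G| = 1 · 3707.5 / 1.5433e+06 ≈ 0.0024023
Gain = 20 log₁₀(0.0024023) ≈ -52.39 dB
∠G = 83.82° − 97.78° = -13.96°

At s = jω = j34:
zero (s+4): 4 + j34 → |·| = √(4²+34²) = √1172 ≈ 34.234, ∠ = arctan(34/4) ≈ 83.29°
zero (s+190): 190 + j34 → |·| = √(190²+34²) = √37256 ≈ 193.02, ∠ = arctan(34/190) ≈ 10.15°
pole (s+235): 235 + j34 → |·| = √(235²+34²) = √56381 ≈ 237.45, ∠ = arctan(34/235) ≈ 8.23°
pole (s+344): 344 + j34 → |·| = √(344²+34²) = √119492 ≈ 345.68, ∠ = arctan(34/344) ≈ 5.64°
pole at origin: |s| = 34, ∠ = 90.00° (in denominator)
|G| = 1 · 6607.8 / 2.7908e+06 ≈ 0.0023677
Gain = 20 log₁₀(0.0023677) ≈ -52.51 dB
∠G = 93.44° − 103.87° = -10.43°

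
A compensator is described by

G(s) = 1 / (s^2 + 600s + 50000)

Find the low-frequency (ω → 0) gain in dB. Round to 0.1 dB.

-94.0 dB

G(0) = 1 / 50000 = 2e-05
20 log₁₀(2e-05) ≈ -93.98 dB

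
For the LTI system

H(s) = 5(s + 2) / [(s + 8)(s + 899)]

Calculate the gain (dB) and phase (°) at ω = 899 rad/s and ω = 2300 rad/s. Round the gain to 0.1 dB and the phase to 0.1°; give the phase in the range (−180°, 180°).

ω = 899: -48.1 dB, -44.6°; ω = 2300: -53.9 dB, -68.5°

At s = jω = j899:
zero (s+2): 2 + j899 → |·| = √(2²+899²) = √808205 ≈ 899, ∠ = arctan(899/2) ≈ 89.87°
pole (s+8): 8 + j899 → |·| = √(8²+899²) = √808265 ≈ 899.04, ∠ = arctan(899/8) ≈ 89.49°
pole (s+899): 899 + j899 → |·| = √(899²+899²) = √1616402 ≈ 1271.4, ∠ = arctan(899/899) ≈ 45.00°
|H| = 5 · 899 / 1.143e+06 ≈ 0.0039326
Gain = 20 log₁₀(0.0039326) ≈ -48.11 dB
∠H = 89.87° − 134.49° = -44.62°

At s = jω = j2300:
zero (s+2): 2 + j2300 → |·| = √(2²+2300²) = √5290004 ≈ 2300, ∠ = arctan(2300/2) ≈ 89.95°
pole (s+8): 8 + j2300 → |·| = √(8²+2300²) = √5290064 ≈ 2300, ∠ = arctan(2300/8) ≈ 89.80°
pole (s+899): 899 + j2300 → |·| = √(899²+2300²) = √6098201 ≈ 2469.5, ∠ = arctan(2300/899) ≈ 68.65°
|H| = 5 · 2300 / 5.6798e+06 ≈ 0.0020247
Gain = 20 log₁₀(0.0020247) ≈ -53.87 dB
∠H = 89.95° − 158.45° = -68.50°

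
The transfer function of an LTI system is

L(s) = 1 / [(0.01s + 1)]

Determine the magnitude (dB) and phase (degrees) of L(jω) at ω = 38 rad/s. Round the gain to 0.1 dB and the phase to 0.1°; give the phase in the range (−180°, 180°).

-0.6 dB, -20.8°

At ω = 38 rad/s:
pole (1 + j38·0.01) = 1 + j0.38 → |·| ≈ 1.0698, ∠ ≈ 20.81°
|L| = 1 · 1 / (1.0698) ≈ 0.93475
Gain = 20 log₁₀(0.93475) ≈ -0.59 dB
∠L = (0°) − (20.81°) = -20.81°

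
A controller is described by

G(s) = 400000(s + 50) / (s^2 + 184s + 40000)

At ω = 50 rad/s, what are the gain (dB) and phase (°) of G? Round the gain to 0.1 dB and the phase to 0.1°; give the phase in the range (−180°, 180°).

At s = jω = j50:
zero (s+50): 50 + j50 → |·| = √(50²+50²) = √5000 ≈ 70.711, ∠ = arctan(50/50) ≈ 45.00°
quadratic: (j50)² + 184·j50 + 40000 = 37500 + j9200 → |·| ≈ 38612, ∠ ≈ 13.78°
|G| = 400000 · 70.711 / 38612 ≈ 732.53
Gain = 20 log₁₀(732.53) ≈ 57.30 dB
∠G = 45.00° − 13.78° = 31.22°

57.3 dB, 31.2°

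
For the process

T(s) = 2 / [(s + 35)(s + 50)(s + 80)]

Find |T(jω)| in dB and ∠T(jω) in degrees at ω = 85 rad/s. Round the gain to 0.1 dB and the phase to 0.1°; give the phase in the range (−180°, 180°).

At s = jω = j85:
pole (s+35): 35 + j85 → |·| = √(35²+85²) = √8450 ≈ 91.924, ∠ = arctan(85/35) ≈ 67.62°
pole (s+50): 50 + j85 → |·| = √(50²+85²) = √9725 ≈ 98.615, ∠ = arctan(85/50) ≈ 59.53°
pole (s+80): 80 + j85 → |·| = √(80²+85²) = √13625 ≈ 116.73, ∠ = arctan(85/80) ≈ 46.74°
|T| = 2 / 1.0582e+06 ≈ 1.89e-06
Gain = 20 log₁₀(1.89e-06) ≈ -114.47 dB
∠T = 0.00° − 173.89° = -173.89°

-114.5 dB, -173.9°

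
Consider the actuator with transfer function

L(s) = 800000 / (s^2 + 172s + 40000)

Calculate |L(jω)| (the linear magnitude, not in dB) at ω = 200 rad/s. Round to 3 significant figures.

23.3

At s = jω = j200:
quadratic: (j200)² + 172·j200 + 40000 = 0 + j34400 → |·| ≈ 34400, ∠ ≈ 90.00°
|L| = 800000 / 34400 ≈ 23.256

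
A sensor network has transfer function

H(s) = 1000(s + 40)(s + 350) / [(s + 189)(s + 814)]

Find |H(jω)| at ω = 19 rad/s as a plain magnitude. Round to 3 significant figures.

100

At s = jω = j19:
zero (s+40): 40 + j19 → |·| = √(40²+19²) = √1961 ≈ 44.283, ∠ = arctan(19/40) ≈ 25.41°
zero (s+350): 350 + j19 → |·| = √(350²+19²) = √122861 ≈ 350.52, ∠ = arctan(19/350) ≈ 3.11°
pole (s+189): 189 + j19 → |·| = √(189²+19²) = √36082 ≈ 189.95, ∠ = arctan(19/189) ≈ 5.74°
pole (s+814): 814 + j19 → |·| = √(814²+19²) = √662957 ≈ 814.22, ∠ = arctan(19/814) ≈ 1.34°
|H| = 1000 · 15522 / 1.5466e+05 ≈ 100.36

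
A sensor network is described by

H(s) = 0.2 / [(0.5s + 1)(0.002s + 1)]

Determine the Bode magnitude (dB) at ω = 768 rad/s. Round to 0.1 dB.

-70.9 dB

At ω = 768 rad/s:
pole (1 + j768·0.5) = 1 + j384 → |·| ≈ 384, ∠ ≈ 89.85°
pole (1 + j768·0.002) = 1 + j1.536 → |·| ≈ 1.8328, ∠ ≈ 56.93°
|H| = 0.2 · 1 / (384 · 1.8328) ≈ 0.00028417
Gain = 20 log₁₀(0.00028417) ≈ -70.93 dB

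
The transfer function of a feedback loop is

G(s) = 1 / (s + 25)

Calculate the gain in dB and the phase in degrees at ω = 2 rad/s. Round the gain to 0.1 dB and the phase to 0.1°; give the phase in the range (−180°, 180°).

Substitute s = j2:
Numerator: 1 = 1 + j0
Denominator: (j2) + 25 = 25 + j2
|N| = √(1² + 0²) ≈ 1, ∠N ≈ 0.00°
|D| = √(25² + 2²) ≈ 25.08, ∠D ≈ 4.57°
|G| = 1 / 25.08 ≈ 0.039872
Gain = 20 log₁₀(0.039872) ≈ -27.99 dB
∠G = 0.00° − 4.57° = -4.57°

-28.0 dB, -4.6°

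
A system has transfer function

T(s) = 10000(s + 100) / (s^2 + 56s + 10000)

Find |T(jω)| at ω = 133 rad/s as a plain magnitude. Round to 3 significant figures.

At s = jω = j133:
zero (s+100): 100 + j133 → |·| = √(100²+133²) = √27689 ≈ 166.4, ∠ = arctan(133/100) ≈ 53.06°
quadratic: (j133)² + 56·j133 + 10000 = -7689 + j7448 → |·| ≈ 10705, ∠ ≈ 135.91°
|T| = 10000 · 166.4 / 10705 ≈ 155.44

155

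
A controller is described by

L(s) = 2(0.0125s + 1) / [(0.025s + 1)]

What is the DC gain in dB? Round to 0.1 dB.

L(0) = 2 · 1 / 1 = 2
20 log₁₀(2) ≈ 6.02 dB

6.0 dB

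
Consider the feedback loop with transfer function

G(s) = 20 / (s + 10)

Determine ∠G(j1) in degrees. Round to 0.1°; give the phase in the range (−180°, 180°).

-5.7°

At s = jω = j1:
pole (s+10): 10 + j1 → |·| = √(10²+1²) = √101 ≈ 10.05, ∠ = arctan(1/10) ≈ 5.71°
∠G = 0.00° − 5.71° = -5.71°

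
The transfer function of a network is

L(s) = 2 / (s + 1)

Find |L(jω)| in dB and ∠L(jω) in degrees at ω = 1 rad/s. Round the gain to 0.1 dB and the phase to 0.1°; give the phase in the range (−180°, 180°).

3.0 dB, -45.0°

Substitute s = j1:
Numerator: 2 = 2 + j0
Denominator: (j1) + 1 = 1 + j1
|N| = √(2² + 0²) ≈ 2, ∠N ≈ 0.00°
|D| = √(1² + 1²) ≈ 1.4142, ∠D ≈ 45.00°
|L| = 2 / 1.4142 ≈ 1.4142
Gain = 20 log₁₀(1.4142) ≈ 3.01 dB
∠L = 0.00° − 45.00° = -45.00°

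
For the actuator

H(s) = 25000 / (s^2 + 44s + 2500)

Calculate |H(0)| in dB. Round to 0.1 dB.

H(0) = 25000 / 2500 = 10
20 log₁₀(10) ≈ 20.00 dB

20.0 dB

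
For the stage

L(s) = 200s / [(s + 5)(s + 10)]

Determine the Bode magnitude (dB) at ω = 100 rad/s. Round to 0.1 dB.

At s = jω = j100:
zero at origin: s = j100 → |·| = 100, ∠ = 90.00°
pole (s+5): 5 + j100 → |·| = √(5²+100²) = √10025 ≈ 100.12, ∠ = arctan(100/5) ≈ 87.14°
pole (s+10): 10 + j100 → |·| = √(10²+100²) = √10100 ≈ 100.5, ∠ = arctan(100/10) ≈ 84.29°
|L| = 200 · 100 / 10062 ≈ 1.9877
Gain = 20 log₁₀(1.9877) ≈ 5.97 dB

6.0 dB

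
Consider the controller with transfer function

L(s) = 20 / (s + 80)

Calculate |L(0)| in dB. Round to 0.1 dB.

-12.0 dB

L(0) = 20 / (80) = 0.25
20 log₁₀(0.25) ≈ -12.04 dB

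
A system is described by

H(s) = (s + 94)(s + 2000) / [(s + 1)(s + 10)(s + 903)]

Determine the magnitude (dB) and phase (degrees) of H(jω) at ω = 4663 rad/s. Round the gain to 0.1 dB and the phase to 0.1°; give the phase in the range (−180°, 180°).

-72.8 dB, -103.3°

At s = jω = j4663:
zero (s+94): 94 + j4663 → |·| = √(94²+4663²) = √21752405 ≈ 4663.9, ∠ = arctan(4663/94) ≈ 88.85°
zero (s+2000): 2000 + j4663 → |·| = √(2000²+4663²) = √25743569 ≈ 5073.8, ∠ = arctan(4663/2000) ≈ 66.79°
pole (s+1): 1 + j4663 → |·| = √(1²+4663²) = √21743570 ≈ 4663, ∠ = arctan(4663/1) ≈ 89.99°
pole (s+10): 10 + j4663 → |·| = √(10²+4663²) = √21743669 ≈ 4663, ∠ = arctan(4663/10) ≈ 89.88°
pole (s+903): 903 + j4663 → |·| = √(903²+4663²) = √22558978 ≈ 4749.6, ∠ = arctan(4663/903) ≈ 79.04°
|H| = 1 · 2.3664e+07 / 1.0327e+11 ≈ 0.00022915
Gain = 20 log₁₀(0.00022915) ≈ -72.80 dB
∠H = 155.64° − 258.91° = -103.27°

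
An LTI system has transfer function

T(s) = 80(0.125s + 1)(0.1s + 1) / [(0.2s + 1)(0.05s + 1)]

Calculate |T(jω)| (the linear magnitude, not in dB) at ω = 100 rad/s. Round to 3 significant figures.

98.7

At ω = 100 rad/s:
zero (1 + j100·0.125) = 1 + j12.5 → |·| ≈ 12.54, ∠ ≈ 85.43°
zero (1 + j100·0.1) = 1 + j10 → |·| ≈ 10.05, ∠ ≈ 84.29°
pole (1 + j100·0.2) = 1 + j20 → |·| ≈ 20.025, ∠ ≈ 87.14°
pole (1 + j100·0.05) = 1 + j5 → |·| ≈ 5.099, ∠ ≈ 78.69°
|T| = 80 · 12.54 · 10.05 / (20.025 · 5.099) ≈ 98.741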